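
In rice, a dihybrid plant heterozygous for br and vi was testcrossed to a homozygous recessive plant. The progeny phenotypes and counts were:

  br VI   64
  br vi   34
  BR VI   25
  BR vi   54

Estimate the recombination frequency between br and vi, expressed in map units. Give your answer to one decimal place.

33.3 map units

The two most frequent classes, BR vi (54) and br VI (64), are the parental types, so the F1 was BR vi / br VI.
The recombinant classes are BR VI and br vi: 25 + 34 = 59.
Recombination frequency = 59/177 = 0.3333 ≈ 33.3%, i.e. 33.3 map units.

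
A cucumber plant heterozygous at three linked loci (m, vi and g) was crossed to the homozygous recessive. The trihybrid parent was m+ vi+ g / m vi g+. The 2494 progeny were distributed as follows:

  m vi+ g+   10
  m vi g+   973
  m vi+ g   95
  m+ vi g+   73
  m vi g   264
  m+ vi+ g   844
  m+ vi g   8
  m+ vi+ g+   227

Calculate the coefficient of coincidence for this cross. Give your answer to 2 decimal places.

The two rarest classes, m+ vi g and m vi+ g+, are the double crossovers. Comparing them with the parentals, only the vi allele has switched, so vi is the middle locus and the order is g – vi – m.
g–vi: (491 + 18)/2494 = 0.2041; vi–m: (168 + 18)/2494 = 0.0746.
Expected DCO frequency = 0.2041 × 0.0746 ≈ 0.01523; observed = 18/2494 ≈ 0.00722.
Coefficient of coincidence = 0.00722/0.01523 ≈ 0.47.

0.47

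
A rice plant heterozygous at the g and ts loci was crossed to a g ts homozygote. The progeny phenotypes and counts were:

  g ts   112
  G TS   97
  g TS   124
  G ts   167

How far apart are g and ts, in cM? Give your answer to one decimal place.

41.8 cM

The two most frequent classes, G ts (167) and g TS (124), are the parental types, so the F1 was G ts / g TS.
The recombinant classes are G TS and g ts: 97 + 112 = 209.
Recombination frequency = 209/500 = 0.4180 ≈ 41.8%, i.e. 41.8 cM.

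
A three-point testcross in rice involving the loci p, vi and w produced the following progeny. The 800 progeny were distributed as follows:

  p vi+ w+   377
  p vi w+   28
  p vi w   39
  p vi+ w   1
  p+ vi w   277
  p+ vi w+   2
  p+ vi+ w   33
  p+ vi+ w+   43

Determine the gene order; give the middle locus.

w

The two most frequent reciprocal classes, p vi+ w+ and p+ vi w, are the parental types, so the F1 was p vi+ w+ / p+ vi w.
The two rarest classes, p vi+ w and p+ vi w+, are the double crossovers. Comparing them with the parentals, only the w allele has switched, so w is the middle locus and the order is vi – w – p.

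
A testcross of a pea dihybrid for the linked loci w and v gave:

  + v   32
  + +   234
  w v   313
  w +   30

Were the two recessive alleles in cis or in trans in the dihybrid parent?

The two most frequent classes are + + (234) and w v (313); these are the parental (non-recombinant) types.
So the F1 carried + + on one chromosome and w v on the other — the recessive alleles are on the same chromosome (cis / coupling).

cis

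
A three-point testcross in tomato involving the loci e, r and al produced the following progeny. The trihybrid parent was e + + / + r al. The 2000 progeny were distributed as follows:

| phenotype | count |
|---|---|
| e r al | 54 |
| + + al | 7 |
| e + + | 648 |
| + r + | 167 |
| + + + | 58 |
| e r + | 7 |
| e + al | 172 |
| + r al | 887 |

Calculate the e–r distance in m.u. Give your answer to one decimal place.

The two rarest classes, e r + and + + al, are the double crossovers. Comparing them with the parentals, only the r allele has switched, so r is the middle locus and the order is al – r – e.
Crossovers in the r–e interval produce the single-crossover classes + + + and e r al (58 + 54 = 112) plus the double crossovers (14).
RF(r–e) = (112 + 14) / 2000 = 126/2000 = 0.0630 → 6.3 m.u.

6.3 m.u.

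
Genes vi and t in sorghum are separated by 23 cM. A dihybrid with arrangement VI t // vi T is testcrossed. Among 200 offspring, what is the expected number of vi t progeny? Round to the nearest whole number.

23

A map distance of 23 cM corresponds to a recombination frequency of 0.230.
The F1 is VI t / vi T, so vi t is a recombinant gamete class with expected frequency r/2 = 0.230/2 = 0.1150.
Expected number = 0.1150 × 200 = 23.00 ≈ 23.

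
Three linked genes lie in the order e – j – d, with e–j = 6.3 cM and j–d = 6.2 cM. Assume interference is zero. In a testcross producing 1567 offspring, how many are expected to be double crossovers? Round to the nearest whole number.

6

Map distances give recombination frequencies of 0.063 and 0.062 for the two intervals.
With no interference, expected double-crossover frequency = 0.063 × 0.062 = 0.00391.
Expected number = 0.00391 × 1567 = 6.12 ≈ 6.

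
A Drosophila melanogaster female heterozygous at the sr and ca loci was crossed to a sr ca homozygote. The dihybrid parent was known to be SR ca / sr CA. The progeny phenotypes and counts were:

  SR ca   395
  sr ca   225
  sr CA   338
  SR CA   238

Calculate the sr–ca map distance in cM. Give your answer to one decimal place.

The recombinant classes are SR CA and sr ca: 238 + 225 = 463.
Recombination frequency = 463/1196 = 0.3871 ≈ 38.7%, i.e. 38.7 cM.

38.7 cM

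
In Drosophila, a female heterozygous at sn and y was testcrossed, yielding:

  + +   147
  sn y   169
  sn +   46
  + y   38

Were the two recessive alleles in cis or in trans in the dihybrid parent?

The two most frequent classes are + + (147) and sn y (169); these are the parental (non-recombinant) types.
So the F1 carried + + on one chromosome and sn y on the other — the recessive alleles are on the same chromosome (cis / coupling).

cis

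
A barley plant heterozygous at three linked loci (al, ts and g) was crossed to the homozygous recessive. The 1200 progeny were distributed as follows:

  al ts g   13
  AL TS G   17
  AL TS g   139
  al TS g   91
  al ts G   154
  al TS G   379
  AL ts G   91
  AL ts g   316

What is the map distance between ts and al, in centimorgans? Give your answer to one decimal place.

The two most frequent reciprocal classes, AL ts g and al TS G, are the parental types, so the F1 was AL ts g / al TS G.
The two rarest classes, al ts g and AL TS G, are the double crossovers. Comparing them with the parentals, only the al allele has switched, so al is the middle locus and the order is g – al – ts.
Crossovers in the al–ts interval produce the single-crossover classes AL TS g and al ts G (139 + 154 = 293) plus the double crossovers (30).
RF(al–ts) = (293 + 30) / 1200 = 323/1200 = 0.2692 → 26.9 centimorgans.

26.9 centimorgans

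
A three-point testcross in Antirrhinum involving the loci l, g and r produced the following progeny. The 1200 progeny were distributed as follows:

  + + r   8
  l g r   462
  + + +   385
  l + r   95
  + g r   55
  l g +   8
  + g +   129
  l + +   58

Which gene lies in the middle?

r

The two most frequent reciprocal classes, + + + and l g r, are the parental types, so the F1 was + + + / l g r.
The two rarest classes, + + r and l g +, are the double crossovers. Comparing them with the parentals, only the r allele has switched, so r is the middle locus and the order is l – r – g.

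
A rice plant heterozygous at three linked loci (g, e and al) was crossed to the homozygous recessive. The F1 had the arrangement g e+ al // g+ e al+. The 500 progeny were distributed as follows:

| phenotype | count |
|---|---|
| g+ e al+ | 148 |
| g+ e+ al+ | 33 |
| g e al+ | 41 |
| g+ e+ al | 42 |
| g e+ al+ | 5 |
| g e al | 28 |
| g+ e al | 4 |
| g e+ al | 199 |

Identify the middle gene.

al

The two rarest classes, g e+ al+ and g+ e al, are the double crossovers. Comparing them with the parentals, only the al allele has switched, so al is the middle locus and the order is g – al – e.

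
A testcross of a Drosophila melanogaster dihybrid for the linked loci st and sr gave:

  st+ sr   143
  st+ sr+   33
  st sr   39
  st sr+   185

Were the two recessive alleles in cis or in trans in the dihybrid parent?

The two most frequent classes are st+ sr (143) and st sr+ (185); these are the parental (non-recombinant) types.
So the F1 carried st+ sr on one chromosome and st sr+ on the other — the recessive alleles are on opposite chromosomes (trans / repulsion).

trans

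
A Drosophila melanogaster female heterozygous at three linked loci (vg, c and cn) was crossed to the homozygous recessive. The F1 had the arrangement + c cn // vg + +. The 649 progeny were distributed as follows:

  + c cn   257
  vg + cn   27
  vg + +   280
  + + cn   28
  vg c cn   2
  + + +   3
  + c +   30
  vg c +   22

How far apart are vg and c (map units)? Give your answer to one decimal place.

The two rarest classes, vg c cn and + + +, are the double crossovers. Comparing them with the parentals, only the vg allele has switched, so vg is the middle locus and the order is cn – vg – c.
Crossovers in the vg–c interval produce the single-crossover classes + + cn and vg c + (28 + 22 = 50) plus the double crossovers (5).
RF(vg–c) = (50 + 5) / 649 = 55/649 = 0.0847 → 8.5 map units.

8.5 map units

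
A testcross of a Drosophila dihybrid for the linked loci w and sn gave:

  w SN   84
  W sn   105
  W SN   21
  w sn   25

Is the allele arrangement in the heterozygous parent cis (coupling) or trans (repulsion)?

trans

The two most frequent classes are W sn (105) and w SN (84); these are the parental (non-recombinant) types.
So the F1 carried W sn on one chromosome and w SN on the other — the recessive alleles are on opposite chromosomes (trans / repulsion).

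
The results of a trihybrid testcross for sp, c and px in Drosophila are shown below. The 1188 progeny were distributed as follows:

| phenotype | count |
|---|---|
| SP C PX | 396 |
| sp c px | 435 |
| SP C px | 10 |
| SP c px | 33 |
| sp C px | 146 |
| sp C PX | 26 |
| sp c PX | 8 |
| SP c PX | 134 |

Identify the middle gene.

The two most frequent reciprocal classes, SP C PX and sp c px, are the parental types, so the F1 was SP C PX / sp c px.
The two rarest classes, SP C px and sp c PX, are the double crossovers. Comparing them with the parentals, only the px allele has switched, so px is the middle locus and the order is c – px – sp.

px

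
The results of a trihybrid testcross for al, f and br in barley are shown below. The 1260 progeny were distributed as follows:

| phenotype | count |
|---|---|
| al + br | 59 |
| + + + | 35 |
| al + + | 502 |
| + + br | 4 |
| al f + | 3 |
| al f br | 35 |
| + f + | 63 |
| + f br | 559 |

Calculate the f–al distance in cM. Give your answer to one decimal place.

6.1 cM

The two most frequent reciprocal classes, + f br and al + +, are the parental types, so the F1 was + f br / al + +.
The two rarest classes, + + br and al f +, are the double crossovers. Comparing them with the parentals, only the f allele has switched, so f is the middle locus and the order is al – f – br.
Crossovers in the al–f interval produce the single-crossover classes al f br and + + + (35 + 35 = 70) plus the double crossovers (7).
RF(al–f) = (70 + 7) / 1260 = 77/1260 = 0.0611 → 6.1 cM.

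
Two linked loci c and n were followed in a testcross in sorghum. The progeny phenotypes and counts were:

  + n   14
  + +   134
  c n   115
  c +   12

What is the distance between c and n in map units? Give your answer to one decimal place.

9.5 map units

The two most frequent classes, + + (134) and c n (115), are the parental types, so the F1 was + + / c n.
The recombinant classes are + n and c +: 14 + 12 = 26.
Recombination frequency = 26/275 = 0.0945 ≈ 9.5%, i.e. 9.5 map units.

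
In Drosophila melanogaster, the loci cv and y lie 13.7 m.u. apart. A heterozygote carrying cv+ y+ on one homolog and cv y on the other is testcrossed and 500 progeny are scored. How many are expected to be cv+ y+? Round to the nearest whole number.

A map distance of 13.7 m.u. corresponds to a recombination frequency of 0.137.
The F1 is cv+ y+ / cv y, so cv+ y+ is a parental gamete class with expected frequency (1 − r)/2 = 0.863/2 = 0.4315.
Expected number = 0.4315 × 500 = 215.75 ≈ 216.

216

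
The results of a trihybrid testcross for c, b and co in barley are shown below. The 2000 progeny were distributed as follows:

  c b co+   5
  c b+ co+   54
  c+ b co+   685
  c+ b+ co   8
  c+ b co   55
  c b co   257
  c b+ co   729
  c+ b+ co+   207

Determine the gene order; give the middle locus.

The two most frequent reciprocal classes, c+ b co+ and c b+ co, are the parental types, so the F1 was c+ b co+ / c b+ co.
The two rarest classes, c b co+ and c+ b+ co, are the double crossovers. Comparing them with the parentals, only the c allele has switched, so c is the middle locus and the order is b – c – co.

c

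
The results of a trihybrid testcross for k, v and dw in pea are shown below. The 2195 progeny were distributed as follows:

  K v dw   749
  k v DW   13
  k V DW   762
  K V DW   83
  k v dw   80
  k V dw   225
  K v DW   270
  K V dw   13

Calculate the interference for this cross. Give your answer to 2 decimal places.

0.42

The two most frequent reciprocal classes, K v dw and k V DW, are the parental types, so the F1 was K v dw / k V DW.
The two rarest classes, K V dw and k v DW, are the double crossovers. Comparing them with the parentals, only the v allele has switched, so v is the middle locus and the order is dw – v – k.
dw–v: (495 + 26)/2195 = 0.2374; v–k: (163 + 26)/2195 = 0.0861.
Expected DCO frequency = 0.2374 × 0.0861 ≈ 0.02044; observed = 26/2195 ≈ 0.01185.
Coefficient of coincidence = 0.01185/0.02044 ≈ 0.58; interference = 1 − 0.58 = 0.42.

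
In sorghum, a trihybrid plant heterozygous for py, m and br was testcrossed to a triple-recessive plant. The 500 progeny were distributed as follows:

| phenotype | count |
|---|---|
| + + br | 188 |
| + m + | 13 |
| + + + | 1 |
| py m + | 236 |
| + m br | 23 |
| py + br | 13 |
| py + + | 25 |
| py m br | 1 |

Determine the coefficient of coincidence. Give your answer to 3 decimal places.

The two most frequent reciprocal classes, + + br and py m +, are the parental types, so the F1 was + + br / py m +.
The two rarest classes, + + + and py m br, are the double crossovers. Comparing them with the parentals, only the br allele has switched, so br is the middle locus and the order is py – br – m.
py–br: (26 + 2)/500 = 0.0560; br–m: (48 + 2)/500 = 0.1000.
Expected DCO frequency = 0.0560 × 0.1000 ≈ 0.00560; observed = 2/500 ≈ 0.00400.
Coefficient of coincidence = 0.00400/0.00560 ≈ 0.714.

0.714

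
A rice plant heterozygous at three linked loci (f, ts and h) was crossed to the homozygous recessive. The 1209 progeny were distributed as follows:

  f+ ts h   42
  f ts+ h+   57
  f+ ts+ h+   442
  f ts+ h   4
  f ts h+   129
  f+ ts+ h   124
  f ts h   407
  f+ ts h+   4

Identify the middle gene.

The two most frequent reciprocal classes, f+ ts+ h+ and f ts h, are the parental types, so the F1 was f+ ts+ h+ / f ts h.
The two rarest classes, f+ ts h+ and f ts+ h, are the double crossovers. Comparing them with the parentals, only the ts allele has switched, so ts is the middle locus and the order is h – ts – f.

ts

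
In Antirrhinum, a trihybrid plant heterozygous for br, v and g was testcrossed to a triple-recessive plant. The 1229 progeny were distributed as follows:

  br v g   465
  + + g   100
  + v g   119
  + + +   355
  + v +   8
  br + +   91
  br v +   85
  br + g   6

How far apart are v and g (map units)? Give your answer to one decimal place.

The two most frequent reciprocal classes, + + + and br v g, are the parental types, so the F1 was + + + / br v g.
The two rarest classes, + v + and br + g, are the double crossovers. Comparing them with the parentals, only the v allele has switched, so v is the middle locus and the order is br – v – g.
Crossovers in the v–g interval produce the single-crossover classes + + g and br v + (100 + 85 = 185) plus the double crossovers (14).
RF(v–g) = (185 + 14) / 1229 = 199/1229 = 0.1619 → 16.2 map units.

16.2 map units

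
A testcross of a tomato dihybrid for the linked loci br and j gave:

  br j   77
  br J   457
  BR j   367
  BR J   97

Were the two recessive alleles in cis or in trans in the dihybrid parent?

The two most frequent classes are BR j (367) and br J (457); these are the parental (non-recombinant) types.
So the F1 carried BR j on one chromosome and br J on the other — the recessive alleles are on opposite chromosomes (trans / repulsion).

trans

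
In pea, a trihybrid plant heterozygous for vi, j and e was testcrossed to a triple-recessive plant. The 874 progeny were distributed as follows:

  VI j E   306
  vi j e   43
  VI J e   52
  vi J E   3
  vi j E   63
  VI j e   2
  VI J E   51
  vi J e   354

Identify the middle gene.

The two most frequent reciprocal classes, vi J e and VI j E, are the parental types, so the F1 was vi J e / VI j E.
The two rarest classes, vi J E and VI j e, are the double crossovers. Comparing them with the parentals, only the e allele has switched, so e is the middle locus and the order is j – e – vi.

e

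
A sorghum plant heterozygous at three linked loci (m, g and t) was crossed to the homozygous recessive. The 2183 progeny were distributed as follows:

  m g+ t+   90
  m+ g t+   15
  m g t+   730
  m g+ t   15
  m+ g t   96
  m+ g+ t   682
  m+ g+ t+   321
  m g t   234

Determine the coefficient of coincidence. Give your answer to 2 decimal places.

The two most frequent reciprocal classes, m g t+ and m+ g+ t, are the parental types, so the F1 was m g t+ / m+ g+ t.
The two rarest classes, m+ g t+ and m g+ t, are the double crossovers. Comparing them with the parentals, only the m allele has switched, so m is the middle locus and the order is g – m – t.
g–m: (186 + 30)/2183 = 0.0989; m–t: (555 + 30)/2183 = 0.2680.
Expected DCO frequency = 0.0989 × 0.2680 ≈ 0.02651; observed = 30/2183 ≈ 0.01374.
Coefficient of coincidence = 0.01374/0.02651 ≈ 0.52.

0.52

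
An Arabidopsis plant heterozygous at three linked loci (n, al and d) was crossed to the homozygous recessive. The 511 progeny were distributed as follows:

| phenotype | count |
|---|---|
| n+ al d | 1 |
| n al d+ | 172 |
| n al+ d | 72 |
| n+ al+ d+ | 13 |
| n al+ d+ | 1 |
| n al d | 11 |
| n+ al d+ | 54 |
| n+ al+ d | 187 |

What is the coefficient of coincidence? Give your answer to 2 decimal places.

The two most frequent reciprocal classes, n al d+ and n+ al+ d, are the parental types, so the F1 was n al d+ / n+ al+ d.
The two rarest classes, n al+ d+ and n+ al d, are the double crossovers. Comparing them with the parentals, only the al allele has switched, so al is the middle locus and the order is n – al – d.
n–al: (126 + 2)/511 = 0.2505; al–d: (24 + 2)/511 = 0.0509.
Expected DCO frequency = 0.2505 × 0.0509 ≈ 0.01275; observed = 2/511 ≈ 0.00391.
Coefficient of coincidence = 0.00391/0.01275 ≈ 0.31.

0.31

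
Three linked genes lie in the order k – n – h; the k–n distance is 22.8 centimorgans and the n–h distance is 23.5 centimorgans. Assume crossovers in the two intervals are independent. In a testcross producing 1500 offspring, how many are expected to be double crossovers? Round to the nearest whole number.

Map distances give recombination frequencies of 0.228 and 0.235 for the two intervals.
With no interference, expected double-crossover frequency = 0.228 × 0.235 = 0.05358.
Expected number = 0.05358 × 1500 = 80.37 ≈ 80.

80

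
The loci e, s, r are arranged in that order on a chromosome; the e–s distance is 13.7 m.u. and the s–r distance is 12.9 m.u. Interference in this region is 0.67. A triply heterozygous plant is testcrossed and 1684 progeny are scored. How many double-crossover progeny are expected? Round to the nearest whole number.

10

Map distances give recombination frequencies of 0.137 and 0.129 for the two intervals.
With interference 0.67 (so coincidence = 0.33), expected double-crossover frequency = 0.137 × 0.129 × 0.33 = 0.00583.
Expected number = 0.00583 × 1684 = 9.82 ≈ 10.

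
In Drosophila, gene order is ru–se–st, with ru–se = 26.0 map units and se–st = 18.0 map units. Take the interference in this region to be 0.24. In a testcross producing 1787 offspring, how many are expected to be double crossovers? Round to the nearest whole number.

Map distances give recombination frequencies of 0.260 and 0.180 for the two intervals.
With interference 0.24 (so coincidence = 0.76), expected double-crossover frequency = 0.260 × 0.180 × 0.76 = 0.03557.
Expected number = 0.03557 × 1787 = 63.56 ≈ 64.

64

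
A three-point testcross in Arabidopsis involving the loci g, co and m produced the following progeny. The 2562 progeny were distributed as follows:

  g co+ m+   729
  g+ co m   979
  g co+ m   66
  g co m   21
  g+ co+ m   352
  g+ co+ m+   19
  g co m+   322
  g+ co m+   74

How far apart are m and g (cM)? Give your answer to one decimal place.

7.0 cM

The two most frequent reciprocal classes, g co+ m+ and g+ co m, are the parental types, so the F1 was g co+ m+ / g+ co m.
The two rarest classes, g+ co+ m+ and g co m, are the double crossovers. Comparing them with the parentals, only the g allele has switched, so g is the middle locus and the order is m – g – co.
Crossovers in the m–g interval produce the single-crossover classes g co+ m and g+ co m+ (66 + 74 = 140) plus the double crossovers (40).
RF(m–g) = (140 + 40) / 2562 = 180/2562 = 0.0703 → 7.0 cM.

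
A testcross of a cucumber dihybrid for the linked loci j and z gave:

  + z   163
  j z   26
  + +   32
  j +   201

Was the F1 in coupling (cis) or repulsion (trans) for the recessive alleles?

The two most frequent classes are + z (163) and j + (201); these are the parental (non-recombinant) types.
So the F1 carried + z on one chromosome and j + on the other — the recessive alleles are on opposite chromosomes (trans / repulsion).

trans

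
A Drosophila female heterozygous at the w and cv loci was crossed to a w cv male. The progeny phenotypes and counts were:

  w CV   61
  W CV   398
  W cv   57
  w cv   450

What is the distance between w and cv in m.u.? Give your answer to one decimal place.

12.2 m.u.

The two most frequent classes, W CV (398) and w cv (450), are the parental types, so the F1 was W CV / w cv.
The recombinant classes are W cv and w CV: 57 + 61 = 118.
Recombination frequency = 118/966 = 0.1222 ≈ 12.2%, i.e. 12.2 m.u.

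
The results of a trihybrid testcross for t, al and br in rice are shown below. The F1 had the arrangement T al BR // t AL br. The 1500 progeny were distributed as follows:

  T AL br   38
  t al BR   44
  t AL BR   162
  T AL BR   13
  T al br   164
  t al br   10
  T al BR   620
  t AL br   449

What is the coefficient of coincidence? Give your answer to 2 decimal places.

0.94

The two rarest classes, T AL BR and t al br, are the double crossovers. Comparing them with the parentals, only the al allele has switched, so al is the middle locus and the order is t – al – br.
t–al: (82 + 23)/1500 = 0.0700; al–br: (326 + 23)/1500 = 0.2327.
Expected DCO frequency = 0.0700 × 0.2327 ≈ 0.01629; observed = 23/1500 ≈ 0.01533.
Coefficient of coincidence = 0.01533/0.01629 ≈ 0.94.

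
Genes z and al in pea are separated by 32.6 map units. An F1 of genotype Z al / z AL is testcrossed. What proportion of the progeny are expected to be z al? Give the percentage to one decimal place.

16.3%

A map distance of 32.6 map units corresponds to a recombination frequency of 0.326.
The F1 is Z al / z AL, so z al is a recombinant gamete class with expected frequency r/2 = 0.326/2 = 0.1630.
That is 0.1630 = 16.3% of the progeny.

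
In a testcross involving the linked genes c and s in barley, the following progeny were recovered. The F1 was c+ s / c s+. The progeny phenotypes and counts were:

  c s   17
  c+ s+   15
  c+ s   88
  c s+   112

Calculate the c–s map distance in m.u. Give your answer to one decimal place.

The recombinant classes are c+ s+ and c s: 15 + 17 = 32.
Recombination frequency = 32/232 = 0.1379 ≈ 13.8%, i.e. 13.8 m.u.

13.8 m.u.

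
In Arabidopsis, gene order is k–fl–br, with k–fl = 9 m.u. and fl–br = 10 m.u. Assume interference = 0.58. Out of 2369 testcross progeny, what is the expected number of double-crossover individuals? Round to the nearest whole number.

9

Map distances give recombination frequencies of 0.090 and 0.100 for the two intervals.
With interference 0.58 (so coincidence = 0.42), expected double-crossover frequency = 0.090 × 0.100 × 0.42 = 0.00378.
Expected number = 0.00378 × 2369 = 8.95 ≈ 9.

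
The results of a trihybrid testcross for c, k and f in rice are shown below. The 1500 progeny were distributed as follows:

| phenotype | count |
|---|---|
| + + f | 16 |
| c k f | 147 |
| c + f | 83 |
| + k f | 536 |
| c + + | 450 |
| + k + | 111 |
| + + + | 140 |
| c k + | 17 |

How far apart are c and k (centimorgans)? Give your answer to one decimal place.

The two most frequent reciprocal classes, c + + and + k f, are the parental types, so the F1 was c + + / + k f.
The two rarest classes, c k + and + + f, are the double crossovers. Comparing them with the parentals, only the k allele has switched, so k is the middle locus and the order is c – k – f.
Crossovers in the c–k interval produce the single-crossover classes + + + and c k f (140 + 147 = 287) plus the double crossovers (33).
RF(c–k) = (287 + 33) / 1500 = 320/1500 = 0.2133 → 21.3 centimorgans.

21.3 centimorgans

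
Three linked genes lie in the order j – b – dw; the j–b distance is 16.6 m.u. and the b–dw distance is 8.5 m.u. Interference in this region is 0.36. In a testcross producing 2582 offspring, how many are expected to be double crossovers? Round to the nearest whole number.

23

Map distances give recombination frequencies of 0.166 and 0.085 for the two intervals.
With interference 0.36 (so coincidence = 0.64), expected double-crossover frequency = 0.166 × 0.085 × 0.64 = 0.00903.
Expected number = 0.00903 × 2582 = 23.32 ≈ 23.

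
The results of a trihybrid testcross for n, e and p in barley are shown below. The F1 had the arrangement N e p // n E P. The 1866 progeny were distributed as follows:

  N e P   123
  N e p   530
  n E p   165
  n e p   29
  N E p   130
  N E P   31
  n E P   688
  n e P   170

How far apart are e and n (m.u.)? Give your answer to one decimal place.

19.3 m.u.

The two rarest classes, n e p and N E P, are the double crossovers. Comparing them with the parentals, only the n allele has switched, so n is the middle locus and the order is e – n – p.
Crossovers in the e–n interval produce the single-crossover classes N E p and n e P (130 + 170 = 300) plus the double crossovers (60).
RF(e–n) = (300 + 60) / 1866 = 360/1866 = 0.1929 → 19.3 m.u.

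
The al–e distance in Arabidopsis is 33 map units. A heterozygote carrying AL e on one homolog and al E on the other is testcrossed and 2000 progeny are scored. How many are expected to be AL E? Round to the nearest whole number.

A map distance of 33 map units corresponds to a recombination frequency of 0.330.
The F1 is AL e / al E, so AL E is a recombinant gamete class with expected frequency r/2 = 0.330/2 = 0.1650.
Expected number = 0.1650 × 2000 = 330.00 ≈ 330.

330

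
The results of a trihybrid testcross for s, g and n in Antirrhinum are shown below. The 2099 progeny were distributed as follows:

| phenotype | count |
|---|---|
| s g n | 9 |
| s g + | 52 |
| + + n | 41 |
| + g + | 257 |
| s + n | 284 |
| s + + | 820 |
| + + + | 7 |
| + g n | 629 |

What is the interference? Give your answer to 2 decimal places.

0.45

The two most frequent reciprocal classes, s + + and + g n, are the parental types, so the F1 was s + + / + g n.
The two rarest classes, + + + and s g n, are the double crossovers. Comparing them with the parentals, only the s allele has switched, so s is the middle locus and the order is n – s – g.
n–s: (541 + 16)/2099 = 0.2654; s–g: (93 + 16)/2099 = 0.0519.
Expected DCO frequency = 0.2654 × 0.0519 ≈ 0.01377; observed = 16/2099 ≈ 0.00762.
Coefficient of coincidence = 0.00762/0.01377 ≈ 0.55; interference = 1 − 0.55 = 0.45.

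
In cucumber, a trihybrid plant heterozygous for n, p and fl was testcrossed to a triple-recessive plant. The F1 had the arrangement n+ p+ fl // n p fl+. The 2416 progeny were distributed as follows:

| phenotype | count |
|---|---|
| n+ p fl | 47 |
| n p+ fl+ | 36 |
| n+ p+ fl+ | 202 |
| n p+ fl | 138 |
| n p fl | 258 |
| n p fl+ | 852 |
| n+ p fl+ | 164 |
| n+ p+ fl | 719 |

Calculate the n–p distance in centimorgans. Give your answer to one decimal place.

The two rarest classes, n+ p fl and n p+ fl+, are the double crossovers. Comparing them with the parentals, only the p allele has switched, so p is the middle locus and the order is fl – p – n.
Crossovers in the p–n interval produce the single-crossover classes n p+ fl and n+ p fl+ (138 + 164 = 302) plus the double crossovers (83).
RF(p–n) = (302 + 83) / 2416 = 385/2416 = 0.1594 → 15.9 centimorgans.

15.9 centimorgans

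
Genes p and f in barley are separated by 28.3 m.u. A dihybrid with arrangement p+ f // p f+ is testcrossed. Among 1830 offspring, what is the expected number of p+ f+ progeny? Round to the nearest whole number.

259

A map distance of 28.3 m.u. corresponds to a recombination frequency of 0.283.
The F1 is p+ f / p f+, so p+ f+ is a recombinant gamete class with expected frequency r/2 = 0.283/2 = 0.1415.
Expected number = 0.1415 × 1830 = 258.95 ≈ 259.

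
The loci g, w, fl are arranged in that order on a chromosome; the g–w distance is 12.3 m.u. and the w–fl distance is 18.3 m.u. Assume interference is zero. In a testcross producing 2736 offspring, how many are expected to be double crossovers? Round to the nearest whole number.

Map distances give recombination frequencies of 0.123 and 0.183 for the two intervals.
With no interference, expected double-crossover frequency = 0.123 × 0.183 = 0.02251.
Expected number = 0.02251 × 2736 = 61.58 ≈ 62.

62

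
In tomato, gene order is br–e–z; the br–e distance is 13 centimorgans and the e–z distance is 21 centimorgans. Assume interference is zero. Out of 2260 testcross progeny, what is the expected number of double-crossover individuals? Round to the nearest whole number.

62

Map distances give recombination frequencies of 0.130 and 0.210 for the two intervals.
With no interference, expected double-crossover frequency = 0.130 × 0.210 = 0.02730.
Expected number = 0.02730 × 2260 = 61.70 ≈ 62.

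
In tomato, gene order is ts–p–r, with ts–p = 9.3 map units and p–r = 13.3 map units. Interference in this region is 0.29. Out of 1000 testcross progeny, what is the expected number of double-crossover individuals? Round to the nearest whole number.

Map distances give recombination frequencies of 0.093 and 0.133 for the two intervals.
With interference 0.29 (so coincidence = 0.71), expected double-crossover frequency = 0.093 × 0.133 × 0.71 = 0.00878.
Expected number = 0.00878 × 1000 = 8.78 ≈ 9.

9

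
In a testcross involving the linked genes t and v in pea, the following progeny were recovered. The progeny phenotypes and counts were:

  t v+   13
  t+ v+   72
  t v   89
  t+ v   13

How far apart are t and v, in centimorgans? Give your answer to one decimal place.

13.9 centimorgans

The two most frequent classes, t+ v+ (72) and t v (89), are the parental types, so the F1 was t+ v+ / t v.
The recombinant classes are t+ v and t v+: 13 + 13 = 26.
Recombination frequency = 26/187 = 0.1390 ≈ 13.9%, i.e. 13.9 centimorgans.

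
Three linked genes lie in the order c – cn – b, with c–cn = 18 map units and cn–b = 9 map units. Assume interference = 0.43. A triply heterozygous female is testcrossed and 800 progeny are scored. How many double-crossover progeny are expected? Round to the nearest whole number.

7

Map distances give recombination frequencies of 0.180 and 0.090 for the two intervals.
With interference 0.43 (so coincidence = 0.57), expected double-crossover frequency = 0.180 × 0.090 × 0.57 = 0.00923.
Expected number = 0.00923 × 800 = 7.39 ≈ 7.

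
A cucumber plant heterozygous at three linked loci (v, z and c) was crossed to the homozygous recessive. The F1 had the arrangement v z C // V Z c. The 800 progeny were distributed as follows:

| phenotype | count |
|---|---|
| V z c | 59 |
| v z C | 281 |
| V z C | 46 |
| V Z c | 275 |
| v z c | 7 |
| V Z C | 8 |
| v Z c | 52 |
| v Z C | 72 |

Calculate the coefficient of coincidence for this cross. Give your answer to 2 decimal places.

The two rarest classes, v z c and V Z C, are the double crossovers. Comparing them with the parentals, only the c allele has switched, so c is the middle locus and the order is v – c – z.
v–c: (98 + 15)/800 = 0.1412; c–z: (131 + 15)/800 = 0.1825.
Expected DCO frequency = 0.1412 × 0.1825 ≈ 0.02577; observed = 15/800 ≈ 0.01875.
Coefficient of coincidence = 0.01875/0.02577 ≈ 0.73.

0.73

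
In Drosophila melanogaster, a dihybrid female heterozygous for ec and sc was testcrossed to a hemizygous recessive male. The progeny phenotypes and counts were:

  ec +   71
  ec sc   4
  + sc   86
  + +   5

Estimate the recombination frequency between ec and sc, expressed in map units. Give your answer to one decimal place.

The two most frequent classes, + sc (86) and ec + (71), are the parental types, so the F1 was + sc / ec +.
The recombinant classes are + + and ec sc: 5 + 4 = 9.
Recombination frequency = 9/166 = 0.0542 ≈ 5.4%, i.e. 5.4 map units.

5.4 map units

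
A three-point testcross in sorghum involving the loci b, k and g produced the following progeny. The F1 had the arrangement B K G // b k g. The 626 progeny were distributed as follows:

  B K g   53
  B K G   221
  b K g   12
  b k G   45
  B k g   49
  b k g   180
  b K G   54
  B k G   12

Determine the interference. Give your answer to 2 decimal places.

The two rarest classes, B k G and b K g, are the double crossovers. Comparing them with the parentals, only the k allele has switched, so k is the middle locus and the order is b – k – g.
b–k: (103 + 24)/626 = 0.2029; k–g: (98 + 24)/626 = 0.1949.
Expected DCO frequency = 0.2029 × 0.1949 ≈ 0.03955; observed = 24/626 ≈ 0.03834.
Coefficient of coincidence = 0.03834/0.03955 ≈ 0.97; interference = 1 − 0.97 = 0.03.

0.03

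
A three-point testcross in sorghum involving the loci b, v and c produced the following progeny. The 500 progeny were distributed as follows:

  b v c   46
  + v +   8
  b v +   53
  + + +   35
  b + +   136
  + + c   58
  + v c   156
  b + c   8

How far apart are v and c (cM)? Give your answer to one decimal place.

25.4 cM

The two most frequent reciprocal classes, + v c and b + +, are the parental types, so the F1 was + v c / b + +.
The two rarest classes, + v + and b + c, are the double crossovers. Comparing them with the parentals, only the c allele has switched, so c is the middle locus and the order is b – c – v.
Crossovers in the c–v interval produce the single-crossover classes + + c and b v + (58 + 53 = 111) plus the double crossovers (16).
RF(c–v) = (111 + 16) / 500 = 127/500 = 0.2540 → 25.4 cM.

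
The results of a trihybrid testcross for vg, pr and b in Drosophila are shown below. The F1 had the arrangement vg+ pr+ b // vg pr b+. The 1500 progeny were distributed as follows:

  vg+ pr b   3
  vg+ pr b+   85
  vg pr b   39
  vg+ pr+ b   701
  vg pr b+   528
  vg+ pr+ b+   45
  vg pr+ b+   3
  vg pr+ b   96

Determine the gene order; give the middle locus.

The two rarest classes, vg+ pr b and vg pr+ b+, are the double crossovers. Comparing them with the parentals, only the pr allele has switched, so pr is the middle locus and the order is vg – pr – b.

pr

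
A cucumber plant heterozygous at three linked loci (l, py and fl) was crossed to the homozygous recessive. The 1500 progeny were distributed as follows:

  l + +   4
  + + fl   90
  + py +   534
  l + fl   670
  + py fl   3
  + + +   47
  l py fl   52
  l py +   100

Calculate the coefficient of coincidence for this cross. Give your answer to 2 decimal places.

0.50

The two most frequent reciprocal classes, + py + and l + fl, are the parental types, so the F1 was + py + / l + fl.
The two rarest classes, + py fl and l + +, are the double crossovers. Comparing them with the parentals, only the fl allele has switched, so fl is the middle locus and the order is l – fl – py.
l–fl: (190 + 7)/1500 = 0.1313; fl–py: (99 + 7)/1500 = 0.0707.
Expected DCO frequency = 0.1313 × 0.0707 ≈ 0.00928; observed = 7/1500 ≈ 0.00467.
Coefficient of coincidence = 0.00467/0.00928 ≈ 0.50.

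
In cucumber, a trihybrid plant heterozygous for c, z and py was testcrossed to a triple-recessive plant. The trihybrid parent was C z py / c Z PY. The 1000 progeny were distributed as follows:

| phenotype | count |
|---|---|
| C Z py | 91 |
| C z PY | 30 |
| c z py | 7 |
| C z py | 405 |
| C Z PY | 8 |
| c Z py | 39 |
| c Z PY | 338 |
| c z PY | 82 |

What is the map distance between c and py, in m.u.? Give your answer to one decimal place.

8.4 m.u.

The two rarest classes, c z py and C Z PY, are the double crossovers. Comparing them with the parentals, only the c allele has switched, so c is the middle locus and the order is py – c – z.
Crossovers in the py–c interval produce the single-crossover classes C z PY and c Z py (30 + 39 = 69) plus the double crossovers (15).
RF(py–c) = (69 + 15) / 1000 = 84/1000 = 0.0840 → 8.4 m.u.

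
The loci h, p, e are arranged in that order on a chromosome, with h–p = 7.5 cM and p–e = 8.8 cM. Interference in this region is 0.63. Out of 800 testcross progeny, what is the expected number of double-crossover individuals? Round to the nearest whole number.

2

Map distances give recombination frequencies of 0.075 and 0.088 for the two intervals.
With interference 0.63 (so coincidence = 0.37), expected double-crossover frequency = 0.075 × 0.088 × 0.37 = 0.00244.
Expected number = 0.00244 × 800 = 1.95 ≈ 2.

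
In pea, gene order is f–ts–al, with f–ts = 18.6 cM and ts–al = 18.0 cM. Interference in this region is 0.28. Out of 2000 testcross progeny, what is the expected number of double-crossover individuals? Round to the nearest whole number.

48

Map distances give recombination frequencies of 0.186 and 0.180 for the two intervals.
With interference 0.28 (so coincidence = 0.72), expected double-crossover frequency = 0.186 × 0.180 × 0.72 = 0.02411.
Expected number = 0.02411 × 2000 = 48.21 ≈ 48.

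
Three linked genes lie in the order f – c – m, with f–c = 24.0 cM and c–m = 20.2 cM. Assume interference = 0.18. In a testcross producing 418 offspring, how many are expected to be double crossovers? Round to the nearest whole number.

17

Map distances give recombination frequencies of 0.240 and 0.202 for the two intervals.
With interference 0.18 (so coincidence = 0.82), expected double-crossover frequency = 0.240 × 0.202 × 0.82 = 0.03975.
Expected number = 0.03975 × 418 = 16.62 ≈ 17.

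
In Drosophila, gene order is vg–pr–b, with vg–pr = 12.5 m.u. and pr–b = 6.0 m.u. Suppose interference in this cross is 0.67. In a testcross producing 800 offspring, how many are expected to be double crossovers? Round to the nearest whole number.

2

Map distances give recombination frequencies of 0.125 and 0.060 for the two intervals.
With interference 0.67 (so coincidence = 0.33), expected double-crossover frequency = 0.125 × 0.060 × 0.33 = 0.00247.
Expected number = 0.00247 × 800 = 1.98 ≈ 2.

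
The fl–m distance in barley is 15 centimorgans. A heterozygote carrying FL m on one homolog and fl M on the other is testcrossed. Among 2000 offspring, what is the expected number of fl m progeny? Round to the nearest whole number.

150

A map distance of 15 centimorgans corresponds to a recombination frequency of 0.150.
The F1 is FL m / fl M, so fl m is a recombinant gamete class with expected frequency r/2 = 0.150/2 = 0.0750.
Expected number = 0.0750 × 2000 = 150.00 ≈ 150.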